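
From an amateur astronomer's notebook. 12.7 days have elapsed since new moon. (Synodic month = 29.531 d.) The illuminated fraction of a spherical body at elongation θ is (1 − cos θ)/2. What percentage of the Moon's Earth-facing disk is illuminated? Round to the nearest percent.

95%

Phase angle: θ = 360°·(12.7 d)/(29.531 d) = 154.8°.
With cos θ = (-0.905), the lit fraction is (1 − (-0.905))/2 ≈ 0.952, so 95%.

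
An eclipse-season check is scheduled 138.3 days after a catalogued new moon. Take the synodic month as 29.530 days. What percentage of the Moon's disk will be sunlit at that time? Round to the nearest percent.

70%

Reduce mod P: 138.3 − 4×29.530 = 20.18 d into the current lunation.
Elongation θ = 360° × 20.18/29.530 ≈ 246.0°.
With cos θ = (-0.407), the lit fraction is (1 − (-0.407))/2 ≈ 0.703, so 70%.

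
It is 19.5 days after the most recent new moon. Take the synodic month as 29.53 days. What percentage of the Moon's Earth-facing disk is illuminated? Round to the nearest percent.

Phase angle: θ = 360°·(19.5 d)/(29.53 d) = 237.7°.
With cos θ = (-0.534), the lit fraction is (1 − (-0.534))/2 ≈ 0.767, so 77%.

77%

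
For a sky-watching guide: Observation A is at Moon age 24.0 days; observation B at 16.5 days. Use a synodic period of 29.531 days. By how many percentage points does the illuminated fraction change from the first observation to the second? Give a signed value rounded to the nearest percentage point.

First observation: θ = 360°·24.0/29.531 = 292.6°, so f = 0.308.
Second observation: θ = 201.1°, f = 0.966.
Δf = 0.966 − 0.308 = +0.658, i.e. +66 pp.

+66 percentage points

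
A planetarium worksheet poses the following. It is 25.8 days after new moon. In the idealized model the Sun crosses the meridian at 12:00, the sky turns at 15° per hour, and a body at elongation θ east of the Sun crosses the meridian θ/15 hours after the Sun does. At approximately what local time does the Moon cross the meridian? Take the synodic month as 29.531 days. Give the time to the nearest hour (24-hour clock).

Elongation θ = 360° × 25.8/29.531 ≈ 314.5°.
Delay after the Sun = 314.5° / (15°/h) ≈ 20.97 h.
12:00 + 20.97 h ≈ 08:58 → 09:00 to the nearest hour.

09:00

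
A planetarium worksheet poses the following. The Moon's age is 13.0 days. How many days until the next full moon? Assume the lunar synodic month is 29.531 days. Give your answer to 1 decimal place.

Full moon occurs at elongation 180°, i.e. at age 29.531 × 180/360 = 14.765 d.
That is 14.765 − 13.0 = 1.765 days ahead.

1.8 days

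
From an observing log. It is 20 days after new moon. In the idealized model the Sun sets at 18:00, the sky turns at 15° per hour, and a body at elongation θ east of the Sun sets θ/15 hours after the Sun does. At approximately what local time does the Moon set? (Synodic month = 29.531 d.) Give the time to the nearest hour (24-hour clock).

The Moon has covered 20/29.531 of its cycle, so θ ≈ 360° × 20/29.531 = 243.8°.
Delay after the Sun = 243.8° / (15°/h) ≈ 16.25 h.
18:00 + 16.25 h ≈ 10:15 → 10:00 to the nearest hour.

10:00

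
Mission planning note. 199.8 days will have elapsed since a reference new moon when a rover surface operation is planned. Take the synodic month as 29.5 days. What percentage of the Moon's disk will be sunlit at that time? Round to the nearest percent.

Reduce mod P: 199.8 − 6×29.5 = 22.80 d into the current lunation.
Elongation θ = 360° × 22.80/29.5 ≈ 278.2°.
With cos θ = 0.143, the lit fraction is (1 − 0.143)/2 ≈ 0.428, so 43%.

43%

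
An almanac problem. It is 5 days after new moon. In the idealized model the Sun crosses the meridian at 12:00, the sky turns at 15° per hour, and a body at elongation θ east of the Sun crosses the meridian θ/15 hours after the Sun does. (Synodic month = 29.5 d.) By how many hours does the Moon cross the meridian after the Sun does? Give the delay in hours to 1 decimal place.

The Moon has covered 5/29.5 of its cycle, so θ ≈ 360° × 5/29.5 = 61.0°.
At 15° of sky rotation per hour, 61.0° corresponds to a 4.07 h lag.
So the Moon crosses the meridian 4.07 h after the Sun.

4.1 h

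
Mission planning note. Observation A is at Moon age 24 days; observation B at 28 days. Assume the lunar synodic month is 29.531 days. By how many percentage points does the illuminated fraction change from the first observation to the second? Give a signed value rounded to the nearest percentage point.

First observation: θ = 360°·24/29.531 = 292.6°, so f = 0.308.
Second observation: θ = 341.3°, f = 0.026.
Δf = 0.026 − 0.308 = -0.282, i.e. -28 pp.

-28 pp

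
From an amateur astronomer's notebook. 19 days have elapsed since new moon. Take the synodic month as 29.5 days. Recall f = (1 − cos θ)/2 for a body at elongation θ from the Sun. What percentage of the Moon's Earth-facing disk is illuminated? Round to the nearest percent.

81%

Elongation θ = 360° × 19/29.5 ≈ 231.9°.
With cos θ = (-0.618), the lit fraction is (1 − (-0.618))/2 ≈ 0.809, so 81%.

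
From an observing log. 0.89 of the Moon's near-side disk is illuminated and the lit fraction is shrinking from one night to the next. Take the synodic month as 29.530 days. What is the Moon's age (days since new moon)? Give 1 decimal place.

Invert f = (1 − cos θ)/2 to get cos θ = 1 − 2(0.89) = -0.780, hence θ₀ = arccos -0.780 = 141.3°.
Waning ⇒ past full, so θ = 360° − 141.3° = 218.7°.
That fraction of the synodic month is 218.7/360 × 29.530 d ≈ 17.94 d.

17.9 days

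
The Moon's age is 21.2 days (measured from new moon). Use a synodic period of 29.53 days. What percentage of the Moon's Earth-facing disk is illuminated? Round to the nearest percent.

The Moon has covered 21.2/29.53 of its cycle, so θ ≈ 360° × 21.2/29.53 = 258.4°.
Illuminated fraction = (1 − cos 258.4°)/2 = (1 − (-0.200))/2 ≈ 0.600, so 60%.

60%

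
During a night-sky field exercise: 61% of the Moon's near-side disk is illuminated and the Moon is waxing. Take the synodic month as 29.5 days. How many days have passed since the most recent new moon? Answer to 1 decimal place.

cos θ = 1 − 2f = -0.220, giving a principal value of 102.7°.
Waxing ⇒ before full, so θ = 102.7°.
That fraction of the synodic month is 102.7/360 × 29.5 d ≈ 8.42 d.

8.4 days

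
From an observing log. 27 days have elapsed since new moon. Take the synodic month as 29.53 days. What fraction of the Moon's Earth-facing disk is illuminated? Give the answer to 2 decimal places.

0.07

The Moon has covered 27/29.53 of its cycle, so θ ≈ 360° × 27/29.53 = 329.2°.
Illuminated fraction = (1 − cos 329.2°)/2 = (1 − 0.859)/2 ≈ 0.071.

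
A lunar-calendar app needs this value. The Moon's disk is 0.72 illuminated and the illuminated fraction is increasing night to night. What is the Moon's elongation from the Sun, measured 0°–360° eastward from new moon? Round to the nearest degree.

From f = (1 − cos θ)/2: cos θ = 1 − 2×0.72 = -0.440; arccos → 116.1°.
Waxing ⇒ before full, so θ = 116.1°.

116°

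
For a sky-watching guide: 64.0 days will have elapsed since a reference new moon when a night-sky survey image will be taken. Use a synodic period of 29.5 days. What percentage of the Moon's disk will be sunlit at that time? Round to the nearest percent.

26%

64.0 d spans 2 complete synodic months (2 × 29.5 = 59.00 d) plus 5.00 d.
Elongation θ = 360° × 5.00/29.5 ≈ 61.0°.
cos 61.0° = 0.485, so f = (1 − 0.485)/2 = 0.258, so 26%.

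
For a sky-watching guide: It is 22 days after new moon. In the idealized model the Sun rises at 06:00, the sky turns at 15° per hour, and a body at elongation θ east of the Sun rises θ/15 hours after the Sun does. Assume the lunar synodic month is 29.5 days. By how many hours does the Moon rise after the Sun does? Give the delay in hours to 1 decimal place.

Phase angle: θ = 360°·(22 d)/(29.5 d) = 268.5°.
The Moon trails the Sun by θ/15 = 268.5/15 ≈ 17.90 hours.
So the Moon rises 17.90 h after the Sun.

17.9 h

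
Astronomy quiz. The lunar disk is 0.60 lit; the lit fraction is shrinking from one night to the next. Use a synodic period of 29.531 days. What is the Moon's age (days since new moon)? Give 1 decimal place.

21.2 days

Invert f = (1 − cos θ)/2 to get cos θ = 1 − 2(0.60) = -0.200, hence θ₀ = arccos -0.200 = 101.5°.
Waning ⇒ past full, so θ = 360° − 101.5° = 258.5°.
At 360°/29.531 d per day, 258.5° corresponds to 21.20 days.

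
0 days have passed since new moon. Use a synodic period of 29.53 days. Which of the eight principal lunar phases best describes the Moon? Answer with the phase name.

new moon

θ ≈ 360° × 0/29.53 = 0°, which falls in the new moon sector.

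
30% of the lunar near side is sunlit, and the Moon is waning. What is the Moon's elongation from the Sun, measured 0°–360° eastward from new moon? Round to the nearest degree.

294°

From f = (1 − cos θ)/2: cos θ = 1 − 2×0.30 = 0.400; arccos → 66.4°.
Since the Moon is past full (waning), take the reflex angle: θ = 360° − 66.4° = 293.6°.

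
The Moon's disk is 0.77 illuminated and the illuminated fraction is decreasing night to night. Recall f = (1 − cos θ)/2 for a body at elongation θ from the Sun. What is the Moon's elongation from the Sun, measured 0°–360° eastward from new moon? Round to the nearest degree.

From f = (1 − cos θ)/2: cos θ = 1 − 2×0.77 = -0.540; arccos → 122.7°.
Waning ⇒ past full, so θ = 360° − 122.7° = 237.3°.

237°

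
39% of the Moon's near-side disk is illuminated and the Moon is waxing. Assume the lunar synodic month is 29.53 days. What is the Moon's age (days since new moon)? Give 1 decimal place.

Invert f = (1 − cos θ)/2 to get cos θ = 1 − 2(0.39) = 0.220, hence θ₀ = arccos 0.220 = 77.3°.
Waxing ⇒ before full, so θ = 77.3°.
That fraction of the synodic month is 77.3/360 × 29.53 d ≈ 6.34 d.

6.3 days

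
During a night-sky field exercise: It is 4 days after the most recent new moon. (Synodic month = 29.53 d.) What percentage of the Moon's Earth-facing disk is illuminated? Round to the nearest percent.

17%

Phase angle: θ = 360°·(4 d)/(29.53 d) = 48.8°.
With cos θ = 0.659, the lit fraction is (1 − 0.659)/2 ≈ 0.170, so 17%.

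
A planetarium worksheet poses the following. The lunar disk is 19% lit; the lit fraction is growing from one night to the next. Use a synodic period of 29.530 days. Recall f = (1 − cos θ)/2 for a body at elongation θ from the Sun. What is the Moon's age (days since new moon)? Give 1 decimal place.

cos θ = 1 − 2f = 0.620, giving a principal value of 51.7°.
The Moon is waxing (0°–180°), so θ = 51.7° directly.
At 360°/29.530 d per day, 51.7° corresponds to 4.24 days.

4.2 days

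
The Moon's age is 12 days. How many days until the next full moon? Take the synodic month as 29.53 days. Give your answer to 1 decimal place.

Full moon occurs at elongation 180°, i.e. at age 29.53 × 180/360 = 14.765 d.
That is 14.765 − 12 = 2.765 days ahead.

2.8 days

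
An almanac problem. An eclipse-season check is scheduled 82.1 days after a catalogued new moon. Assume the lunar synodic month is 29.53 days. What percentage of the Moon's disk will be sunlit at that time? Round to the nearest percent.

41%

Reduce mod P: 82.1 − 2×29.53 = 23.04 d into the current lunation.
Elongation θ = 360° × 23.04/29.53 ≈ 280.9°.
Illuminated fraction = (1 − cos 280.9°)/2 = (1 − 0.189)/2 ≈ 0.406, so 41%.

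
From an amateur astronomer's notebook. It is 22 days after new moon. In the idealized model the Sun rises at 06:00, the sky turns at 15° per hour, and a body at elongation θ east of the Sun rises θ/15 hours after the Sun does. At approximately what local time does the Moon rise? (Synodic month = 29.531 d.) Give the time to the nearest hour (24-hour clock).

00:00

Elongation θ = 360° × 22/29.531 ≈ 268.2°.
Delay after the Sun = 268.2° / (15°/h) ≈ 17.88 h.
06:00 + 17.88 h ≈ 23:53 → 00:00 to the nearest hour.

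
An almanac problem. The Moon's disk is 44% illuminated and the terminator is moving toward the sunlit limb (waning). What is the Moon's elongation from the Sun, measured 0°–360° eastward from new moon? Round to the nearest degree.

cos θ = 1 − 2f = 0.120, giving a principal value of 83.1°.
A waning Moon lies in 180°–360°, so θ = 360° − 83.1° = 276.9°.

277°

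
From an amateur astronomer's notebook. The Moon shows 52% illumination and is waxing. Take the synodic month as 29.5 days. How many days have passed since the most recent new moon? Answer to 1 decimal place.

cos θ = 1 − 2f = -0.040, giving a principal value of 92.3°.
Waxing ⇒ before full, so θ = 92.3°.
That fraction of the synodic month is 92.3/360 × 29.5 d ≈ 7.56 d.

7.6 days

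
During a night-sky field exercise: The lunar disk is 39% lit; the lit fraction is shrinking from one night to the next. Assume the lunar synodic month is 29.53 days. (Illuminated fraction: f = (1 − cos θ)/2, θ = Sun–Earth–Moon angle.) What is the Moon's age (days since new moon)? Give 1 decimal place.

23.2 days

cos θ = 1 − 2f = 0.220, giving a principal value of 77.3°.
Since the Moon is past full (waning), take the reflex angle: θ = 360° − 77.3° = 282.7°.
At 360°/29.53 d per day, 282.7° corresponds to 23.19 days.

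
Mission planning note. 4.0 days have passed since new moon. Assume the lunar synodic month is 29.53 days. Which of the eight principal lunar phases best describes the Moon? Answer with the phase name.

waxing crescent

At 4.0/29.53 of the cycle, θ ≈ 49° — the waxing crescent range.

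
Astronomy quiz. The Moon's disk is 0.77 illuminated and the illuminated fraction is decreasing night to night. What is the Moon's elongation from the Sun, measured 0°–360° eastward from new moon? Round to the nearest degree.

From f = (1 − cos θ)/2: cos θ = 1 − 2×0.77 = -0.540; arccos → 122.7°.
A waning Moon lies in 180°–360°, so θ = 360° − 122.7° = 237.3°.

237°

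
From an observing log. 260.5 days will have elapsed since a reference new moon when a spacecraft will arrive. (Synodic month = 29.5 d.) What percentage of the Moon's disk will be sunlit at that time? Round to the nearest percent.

260.5 d spans 8 complete synodic months (8 × 29.5 = 236.00 d) plus 24.50 d.
Phase angle: θ = 360°·(24.50 d)/(29.5 d) = 299.0°.
With cos θ = 0.485, the lit fraction is (1 − 0.485)/2 ≈ 0.258, so 26%.

26%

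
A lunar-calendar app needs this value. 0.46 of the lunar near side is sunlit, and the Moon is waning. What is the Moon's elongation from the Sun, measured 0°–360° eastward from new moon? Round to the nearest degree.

275°

Invert f = (1 − cos θ)/2 to get cos θ = 1 − 2(0.46) = 0.080, hence θ₀ = arccos 0.080 = 85.4°.
A waning Moon lies in 180°–360°, so θ = 360° − 85.4° = 274.6°.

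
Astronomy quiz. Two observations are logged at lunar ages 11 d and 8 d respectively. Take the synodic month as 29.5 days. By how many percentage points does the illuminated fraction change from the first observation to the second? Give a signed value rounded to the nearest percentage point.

-28 pp

First observation: θ = 360°·11/29.5 = 134.2°, so f = 0.849.
Second observation: θ = 97.6°, f = 0.566.
Δf = 0.566 − 0.849 = -0.282, i.e. -28 pp.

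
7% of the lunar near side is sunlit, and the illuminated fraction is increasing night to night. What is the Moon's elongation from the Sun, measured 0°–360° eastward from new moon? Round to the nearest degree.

31°

cos θ = 1 − 2f = 0.860, giving a principal value of 30.7°.
The Moon is waxing (0°–180°), so θ = 30.7° directly.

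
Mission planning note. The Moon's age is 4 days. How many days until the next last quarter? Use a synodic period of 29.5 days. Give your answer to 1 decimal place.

Last quarter occurs at elongation 270°, i.e. at age 29.5 × 270/360 = 22.125 d.
So 18.125 days remain (22.125 − 4).

18.1 days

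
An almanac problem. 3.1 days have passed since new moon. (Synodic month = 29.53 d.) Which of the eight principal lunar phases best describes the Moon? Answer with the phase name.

waxing crescent

θ ≈ 360° × 3.1/29.53 = 38°, which falls in the waxing crescent sector.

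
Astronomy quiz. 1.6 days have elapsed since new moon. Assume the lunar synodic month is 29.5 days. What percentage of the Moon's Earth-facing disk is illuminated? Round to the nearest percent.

3%

The Moon has covered 1.6/29.5 of its cycle, so θ ≈ 360° × 1.6/29.5 = 19.5°.
Illuminated fraction = (1 − cos 19.5°)/2 = (1 − 0.942)/2 ≈ 0.029, so 3%.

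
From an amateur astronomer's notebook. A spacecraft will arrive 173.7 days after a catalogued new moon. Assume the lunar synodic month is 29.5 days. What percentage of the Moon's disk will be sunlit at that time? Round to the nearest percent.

12%

Reduce mod P: 173.7 − 5×29.5 = 26.20 d into the current lunation.
Elongation θ = 360° × 26.20/29.5 ≈ 319.7°.
cos 319.7° = 0.763, so f = (1 − 0.763)/2 = 0.119, so 12%.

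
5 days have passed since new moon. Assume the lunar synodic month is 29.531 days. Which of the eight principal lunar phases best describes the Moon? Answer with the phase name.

θ ≈ 360° × 5/29.531 = 61°, which falls in the waxing crescent sector.

waxing crescent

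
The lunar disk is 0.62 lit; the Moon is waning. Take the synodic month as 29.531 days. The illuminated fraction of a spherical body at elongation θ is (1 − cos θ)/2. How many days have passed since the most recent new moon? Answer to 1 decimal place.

Invert f = (1 − cos θ)/2 to get cos θ = 1 − 2(0.62) = -0.240, hence θ₀ = arccos -0.240 = 103.9°.
A waning Moon lies in 180°–360°, so θ = 360° − 103.9° = 256.1°.
Age = 29.531 × 256.1°/360° ≈ 21.01 days.

21.0 days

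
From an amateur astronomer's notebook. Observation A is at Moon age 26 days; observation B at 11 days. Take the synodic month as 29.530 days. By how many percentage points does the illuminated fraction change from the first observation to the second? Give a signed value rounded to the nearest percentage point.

+71 pp

θ₁ = 360° × 26/29.530 = 317.0°, f₁ = (1 − cos θ₁)/2 = 0.135.
θ₂ = 360° × 11/29.530 = 134.1°, f₂ = (1 − cos θ₂)/2 = 0.848.
Change = f₂ − f₁ = +0.713 → +71 percentage points.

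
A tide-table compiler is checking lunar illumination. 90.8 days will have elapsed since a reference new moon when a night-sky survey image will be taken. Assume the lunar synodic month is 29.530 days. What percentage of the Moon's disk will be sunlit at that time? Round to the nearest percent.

90.8/29.530 = 3.075 lunations, so 3 complete cycles and 2.21 d into the next.
Elongation θ = 360° × 2.21/29.530 ≈ 26.9°.
With cos θ = 0.891, the lit fraction is (1 − 0.891)/2 ≈ 0.054, so 5%.

5%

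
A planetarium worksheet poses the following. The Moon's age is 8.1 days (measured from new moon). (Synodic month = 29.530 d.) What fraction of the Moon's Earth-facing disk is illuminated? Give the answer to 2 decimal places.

The Moon has covered 8.1/29.530 of its cycle, so θ ≈ 360° × 8.1/29.530 = 98.7°.
Illuminated fraction = (1 − cos 98.7°)/2 = (1 − (-0.152))/2 ≈ 0.576.

0.58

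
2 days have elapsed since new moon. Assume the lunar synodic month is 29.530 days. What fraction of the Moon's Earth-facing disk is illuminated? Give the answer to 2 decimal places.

The Moon has covered 2/29.530 of its cycle, so θ ≈ 360° × 2/29.530 = 24.4°.
Illuminated fraction = (1 − cos 24.4°)/2 = (1 − 0.911)/2 ≈ 0.045.

0.04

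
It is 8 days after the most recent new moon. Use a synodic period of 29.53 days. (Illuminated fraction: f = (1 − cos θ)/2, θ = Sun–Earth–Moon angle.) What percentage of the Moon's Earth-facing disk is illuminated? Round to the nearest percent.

The Moon has covered 8/29.53 of its cycle, so θ ≈ 360° × 8/29.53 = 97.5°.
cos 97.5° = (-0.131), so f = (1 − (-0.131))/2 = 0.566, so 57%.

57%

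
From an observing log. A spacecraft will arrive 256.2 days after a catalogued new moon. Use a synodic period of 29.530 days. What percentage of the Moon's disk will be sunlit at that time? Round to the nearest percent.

72%

256.2/29.530 = 8.676 lunations, so 8 complete cycles and 19.96 d into the next.
The Moon has covered 19.96/29.530 of its cycle, so θ ≈ 360° × 19.96/29.530 = 243.3°.
Illuminated fraction = (1 − cos 243.3°)/2 = (1 − (-0.449))/2 ≈ 0.724, so 72%.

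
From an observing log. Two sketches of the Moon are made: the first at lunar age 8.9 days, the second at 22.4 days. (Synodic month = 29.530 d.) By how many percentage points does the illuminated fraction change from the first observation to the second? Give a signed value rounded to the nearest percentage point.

First observation: θ = 360°·8.9/29.530 = 108.5°, so f = 0.659.
Second observation: θ = 273.1°, f = 0.473.
Δf = 0.473 − 0.659 = -0.186, i.e. -19 pp.

-19 pp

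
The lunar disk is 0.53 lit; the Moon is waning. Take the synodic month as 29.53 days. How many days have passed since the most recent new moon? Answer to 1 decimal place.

From f = (1 − cos θ)/2: cos θ = 1 − 2×0.53 = -0.060; arccos → 93.4°.
Since the Moon is past full (waning), take the reflex angle: θ = 360° − 93.4° = 266.6°.
At 360°/29.53 d per day, 266.6° corresponds to 21.87 days.

21.9 days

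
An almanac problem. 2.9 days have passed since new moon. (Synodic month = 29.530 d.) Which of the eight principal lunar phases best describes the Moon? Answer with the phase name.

waxing crescent

θ ≈ 360° × 2.9/29.530 = 35°, which falls in the waxing crescent sector.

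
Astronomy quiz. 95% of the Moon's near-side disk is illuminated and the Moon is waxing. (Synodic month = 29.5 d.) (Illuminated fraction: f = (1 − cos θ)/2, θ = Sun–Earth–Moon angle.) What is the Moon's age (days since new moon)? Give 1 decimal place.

cos θ = 1 − 2f = -0.900, giving a principal value of 154.2°.
The Moon is waxing (0°–180°), so θ = 154.2° directly.
That fraction of the synodic month is 154.2/360 × 29.5 d ≈ 12.63 d.

12.6 days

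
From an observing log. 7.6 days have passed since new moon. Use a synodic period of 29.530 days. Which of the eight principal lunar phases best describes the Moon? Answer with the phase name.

At 7.6/29.530 of the cycle, θ ≈ 93° — the first quarter range.

first quarter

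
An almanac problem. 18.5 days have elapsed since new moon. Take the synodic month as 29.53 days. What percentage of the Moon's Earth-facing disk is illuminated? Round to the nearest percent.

85%

Elongation θ = 360° × 18.5/29.53 ≈ 225.5°.
With cos θ = (-0.700), the lit fraction is (1 − (-0.700))/2 ≈ 0.850, so 85%.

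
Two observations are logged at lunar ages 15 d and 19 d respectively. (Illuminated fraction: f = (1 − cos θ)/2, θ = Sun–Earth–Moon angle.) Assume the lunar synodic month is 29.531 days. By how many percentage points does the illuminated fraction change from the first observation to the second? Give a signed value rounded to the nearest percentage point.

θ₁ = 360° × 15/29.531 = 182.9°, f₁ = (1 − cos θ₁)/2 = 0.999.
θ₂ = 360° × 19/29.531 = 231.6°, f₂ = (1 − cos θ₂)/2 = 0.810.
Change = f₂ − f₁ = -0.189 → -19 percentage points.

-19 pp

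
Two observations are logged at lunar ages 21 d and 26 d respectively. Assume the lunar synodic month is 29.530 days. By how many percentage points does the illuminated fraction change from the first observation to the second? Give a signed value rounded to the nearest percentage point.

θ₁ = 360° × 21/29.530 = 256.0°, f₁ = (1 − cos θ₁)/2 = 0.621.
θ₂ = 360° × 26/29.530 = 317.0°, f₂ = (1 − cos θ₂)/2 = 0.135.
Change = f₂ − f₁ = -0.486 → -49 percentage points.

-49 pp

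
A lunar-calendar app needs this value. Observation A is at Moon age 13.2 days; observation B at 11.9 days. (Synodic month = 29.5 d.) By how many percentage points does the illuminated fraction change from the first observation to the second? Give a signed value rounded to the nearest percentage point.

-6 pp

First observation: θ = 360°·13.2/29.5 = 161.1°, so f = 0.973.
Second observation: θ = 145.2°, f = 0.911.
Δf = 0.911 − 0.973 = -0.062, i.e. -6 pp.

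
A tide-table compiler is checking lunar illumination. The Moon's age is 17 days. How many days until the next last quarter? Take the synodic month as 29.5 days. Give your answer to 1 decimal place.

5.1 days

Last quarter is 0.75 of the way through the cycle: age 0.75 × 29.5 = 22.125 d.
That is 22.125 − 17 = 5.125 days ahead.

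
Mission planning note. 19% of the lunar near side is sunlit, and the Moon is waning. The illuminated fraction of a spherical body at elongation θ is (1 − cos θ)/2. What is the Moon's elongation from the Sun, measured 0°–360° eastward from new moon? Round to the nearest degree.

308°

From f = (1 − cos θ)/2: cos θ = 1 − 2×0.19 = 0.620; arccos → 51.7°.
Since the Moon is past full (waning), take the reflex angle: θ = 360° − 51.7° = 308.3°.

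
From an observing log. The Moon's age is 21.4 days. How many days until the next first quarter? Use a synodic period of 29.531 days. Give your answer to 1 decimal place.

15.5 days

First quarter is 0.25 of the way through the cycle: age 0.25 × 29.531 = 7.383 d.
This lunation's first quarter (7.383 d) has passed, so add one period: 36.914 − 21.4 = 15.514 days.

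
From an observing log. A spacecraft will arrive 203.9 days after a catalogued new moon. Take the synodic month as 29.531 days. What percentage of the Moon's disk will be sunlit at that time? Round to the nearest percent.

9%

203.9 d spans 6 complete synodic months (6 × 29.531 = 177.19 d) plus 26.71 d.
Phase angle: θ = 360°·(26.71 d)/(29.531 d) = 325.7°.
Illuminated fraction = (1 − cos 325.7°)/2 = (1 − 0.826)/2 ≈ 0.087, so 9%.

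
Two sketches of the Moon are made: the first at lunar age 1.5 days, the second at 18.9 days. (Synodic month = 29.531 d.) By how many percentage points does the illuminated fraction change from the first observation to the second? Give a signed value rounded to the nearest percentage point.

First observation: θ = 360°·1.5/29.531 = 18.3°, so f = 0.025.
Second observation: θ = 230.4°, f = 0.819.
Δf = 0.819 − 0.025 = +0.793, i.e. +79 pp.

+79 pp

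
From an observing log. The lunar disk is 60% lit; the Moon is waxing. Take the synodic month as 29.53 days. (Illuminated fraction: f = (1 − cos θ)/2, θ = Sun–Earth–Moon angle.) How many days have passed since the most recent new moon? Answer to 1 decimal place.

Invert f = (1 − cos θ)/2 to get cos θ = 1 − 2(0.60) = -0.200, hence θ₀ = arccos -0.200 = 101.5°.
Before full moon the principal value applies: θ = 101.5°.
At 360°/29.53 d per day, 101.5° corresponds to 8.33 days.

8.3 days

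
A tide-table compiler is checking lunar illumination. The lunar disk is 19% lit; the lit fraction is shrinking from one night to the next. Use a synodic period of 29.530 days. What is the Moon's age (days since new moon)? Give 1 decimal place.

cos θ = 1 − 2f = 0.620, giving a principal value of 51.7°.
A waning Moon lies in 180°–360°, so θ = 360° − 51.7° = 308.3°.
That fraction of the synodic month is 308.3/360 × 29.530 d ≈ 25.29 d.

25.3 days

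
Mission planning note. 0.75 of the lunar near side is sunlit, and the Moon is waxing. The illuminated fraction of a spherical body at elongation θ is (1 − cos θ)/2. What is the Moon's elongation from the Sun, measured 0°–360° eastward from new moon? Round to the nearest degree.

120°

From f = (1 − cos θ)/2: cos θ = 1 − 2×0.75 = -0.500; arccos → 120.0°.
The Moon is waxing (0°–180°), so θ = 120.0° directly.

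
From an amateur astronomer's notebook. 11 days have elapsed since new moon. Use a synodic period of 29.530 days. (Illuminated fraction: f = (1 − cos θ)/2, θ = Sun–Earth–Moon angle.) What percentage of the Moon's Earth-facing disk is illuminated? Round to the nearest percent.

The Moon has covered 11/29.530 of its cycle, so θ ≈ 360° × 11/29.530 = 134.1°.
With cos θ = (-0.696), the lit fraction is (1 − (-0.696))/2 ≈ 0.848, so 85%.

85%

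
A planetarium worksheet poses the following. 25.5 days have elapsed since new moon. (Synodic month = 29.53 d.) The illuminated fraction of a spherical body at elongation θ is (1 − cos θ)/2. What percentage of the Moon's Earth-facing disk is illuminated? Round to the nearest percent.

Elongation θ = 360° × 25.5/29.53 ≈ 310.9°.
Illuminated fraction = (1 − cos 310.9°)/2 = (1 − 0.654)/2 ≈ 0.173, so 17%.

17%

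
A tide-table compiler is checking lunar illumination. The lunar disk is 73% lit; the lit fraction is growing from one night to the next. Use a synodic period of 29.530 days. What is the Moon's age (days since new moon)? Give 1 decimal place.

From f = (1 − cos θ)/2: cos θ = 1 − 2×0.73 = -0.460; arccos → 117.4°.
Waxing ⇒ before full, so θ = 117.4°.
Age = 29.530 × 117.4°/360° ≈ 9.63 days.

9.6 days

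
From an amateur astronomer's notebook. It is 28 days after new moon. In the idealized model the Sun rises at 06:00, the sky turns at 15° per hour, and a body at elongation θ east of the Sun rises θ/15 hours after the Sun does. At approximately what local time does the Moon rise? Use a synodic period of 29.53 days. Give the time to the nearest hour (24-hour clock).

05:00

The Moon has covered 28/29.53 of its cycle, so θ ≈ 360° × 28/29.53 = 341.3°.
Delay after the Sun = 341.3° / (15°/h) ≈ 22.76 h.
06:00 + 22.76 h ≈ 04:45 → 05:00 to the nearest hour.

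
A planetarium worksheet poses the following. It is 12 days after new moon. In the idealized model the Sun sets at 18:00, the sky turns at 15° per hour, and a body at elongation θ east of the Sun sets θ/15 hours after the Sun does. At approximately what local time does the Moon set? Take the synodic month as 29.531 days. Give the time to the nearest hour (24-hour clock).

Elongation θ = 360° × 12/29.531 ≈ 146.3°.
At 15° of sky rotation per hour, 146.3° corresponds to a 9.75 h lag.
18:00 + 9.75 h ≈ 03:45 → 04:00 to the nearest hour.

04:00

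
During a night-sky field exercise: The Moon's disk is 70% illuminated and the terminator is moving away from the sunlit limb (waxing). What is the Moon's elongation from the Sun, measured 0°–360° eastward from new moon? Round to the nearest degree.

From f = (1 − cos θ)/2: cos θ = 1 − 2×0.70 = -0.400; arccos → 113.6°.
Before full moon the principal value applies: θ = 113.6°.

114°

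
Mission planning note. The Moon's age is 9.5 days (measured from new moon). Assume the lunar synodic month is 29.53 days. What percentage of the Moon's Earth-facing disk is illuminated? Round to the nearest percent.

72%

Phase angle: θ = 360°·(9.5 d)/(29.53 d) = 115.8°.
cos 115.8° = (-0.435), so f = (1 − (-0.435))/2 = 0.718, so 72%.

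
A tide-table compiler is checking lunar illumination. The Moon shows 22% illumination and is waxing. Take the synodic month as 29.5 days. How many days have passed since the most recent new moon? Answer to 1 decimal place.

Invert f = (1 − cos θ)/2 to get cos θ = 1 − 2(0.22) = 0.560, hence θ₀ = arccos 0.560 = 55.9°.
Waxing ⇒ before full, so θ = 55.9°.
That fraction of the synodic month is 55.9/360 × 29.5 d ≈ 4.58 d.

4.6 days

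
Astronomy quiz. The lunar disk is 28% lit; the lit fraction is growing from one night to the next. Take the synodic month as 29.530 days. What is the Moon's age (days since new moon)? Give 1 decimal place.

From f = (1 − cos θ)/2: cos θ = 1 − 2×0.28 = 0.440; arccos → 63.9°.
The Moon is waxing (0°–180°), so θ = 63.9° directly.
Age = 29.530 × 63.9°/360° ≈ 5.24 days.

5.2 days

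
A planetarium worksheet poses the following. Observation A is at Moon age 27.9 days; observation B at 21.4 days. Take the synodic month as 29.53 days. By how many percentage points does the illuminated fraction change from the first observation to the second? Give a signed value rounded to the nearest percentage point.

θ₁ = 360° × 27.9/29.53 = 340.1°, f₁ = (1 − cos θ₁)/2 = 0.030.
θ₂ = 360° × 21.4/29.53 = 260.9°, f₂ = (1 − cos θ₂)/2 = 0.579.
Change = f₂ − f₁ = +0.549 → +55 percentage points.

+55 percentage points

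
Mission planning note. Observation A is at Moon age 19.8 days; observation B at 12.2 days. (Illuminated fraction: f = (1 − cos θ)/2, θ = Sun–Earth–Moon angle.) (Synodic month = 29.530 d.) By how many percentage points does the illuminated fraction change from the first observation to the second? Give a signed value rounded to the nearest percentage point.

First observation: θ = 360°·19.8/29.530 = 241.4°, so f = 0.739.
Second observation: θ = 148.7°, f = 0.927.
Δf = 0.927 − 0.739 = +0.188, i.e. +19 pp.

+19 pp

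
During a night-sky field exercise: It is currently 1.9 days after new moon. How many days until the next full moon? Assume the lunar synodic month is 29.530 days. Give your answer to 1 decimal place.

12.9 days

Full moon occurs at elongation 180°, i.e. at age 29.530 × 180/360 = 14.765 d.
That is 14.765 − 1.9 = 12.865 days ahead.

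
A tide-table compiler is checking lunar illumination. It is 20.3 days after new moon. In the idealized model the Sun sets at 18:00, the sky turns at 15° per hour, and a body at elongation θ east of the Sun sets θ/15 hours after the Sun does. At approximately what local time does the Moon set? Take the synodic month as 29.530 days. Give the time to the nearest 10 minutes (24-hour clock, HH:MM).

Elongation θ = 360° × 20.3/29.530 ≈ 247.5°.
The Moon trails the Sun by θ/15 = 247.5/15 ≈ 16.50 hours.
18:00 + 16.498 h ≈ 10:30 → 10:30 to the nearest ten minutes.

10:30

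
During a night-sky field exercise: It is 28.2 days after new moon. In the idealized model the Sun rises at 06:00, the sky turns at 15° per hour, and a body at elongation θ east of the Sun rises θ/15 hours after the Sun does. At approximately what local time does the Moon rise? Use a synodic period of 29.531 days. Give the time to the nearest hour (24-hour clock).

Phase angle: θ = 360°·(28.2 d)/(29.531 d) = 343.8°.
At 15° of sky rotation per hour, 343.8° corresponds to a 22.92 h lag.
06:00 + 22.92 h ≈ 04:55 → 05:00 to the nearest hour.

05:00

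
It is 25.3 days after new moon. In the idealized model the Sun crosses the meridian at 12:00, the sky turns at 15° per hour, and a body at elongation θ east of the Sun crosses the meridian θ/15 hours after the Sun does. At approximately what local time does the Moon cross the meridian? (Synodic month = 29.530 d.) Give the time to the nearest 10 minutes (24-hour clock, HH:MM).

08:30

Elongation θ = 360° × 25.3/29.530 ≈ 308.4°.
At 15° of sky rotation per hour, 308.4° corresponds to a 20.56 h lag.
12:00 + 20.562 h ≈ 08:34 → 08:30 to the nearest ten minutes.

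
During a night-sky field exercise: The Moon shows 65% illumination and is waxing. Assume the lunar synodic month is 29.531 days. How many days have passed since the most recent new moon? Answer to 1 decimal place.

8.8 days

From f = (1 − cos θ)/2: cos θ = 1 − 2×0.65 = -0.300; arccos → 107.5°.
Waxing ⇒ before full, so θ = 107.5°.
At 360°/29.531 d per day, 107.5° corresponds to 8.81 days.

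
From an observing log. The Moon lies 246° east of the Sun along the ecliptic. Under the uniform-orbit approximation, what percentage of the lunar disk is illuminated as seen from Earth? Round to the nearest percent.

Half-versine of 246°: (1 − (-0.407))/2 = 0.703, i.e. 70%.

70%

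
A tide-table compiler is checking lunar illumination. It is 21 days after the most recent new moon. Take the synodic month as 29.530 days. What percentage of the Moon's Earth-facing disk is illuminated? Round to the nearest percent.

62%

The Moon has covered 21/29.530 of its cycle, so θ ≈ 360° × 21/29.530 = 256.0°.
Illuminated fraction = (1 − cos 256.0°)/2 = (1 − (-0.242))/2 ≈ 0.621, so 62%.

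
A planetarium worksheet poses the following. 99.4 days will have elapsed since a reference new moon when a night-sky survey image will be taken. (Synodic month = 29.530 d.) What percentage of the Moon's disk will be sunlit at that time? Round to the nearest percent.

Reduce mod P: 99.4 − 3×29.530 = 10.81 d into the current lunation.
The Moon has covered 10.81/29.530 of its cycle, so θ ≈ 360° × 10.81/29.530 = 131.8°.
Illuminated fraction = (1 − cos 131.8°)/2 = (1 − (-0.666))/2 ≈ 0.833, so 83%.

83%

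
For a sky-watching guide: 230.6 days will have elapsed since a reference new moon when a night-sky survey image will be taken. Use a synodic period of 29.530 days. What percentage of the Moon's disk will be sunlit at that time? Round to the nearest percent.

32%

Reduce mod P: 230.6 − 7×29.530 = 23.89 d into the current lunation.
The Moon has covered 23.89/29.530 of its cycle, so θ ≈ 360° × 23.89/29.530 = 291.2°.
Illuminated fraction = (1 − cos 291.2°)/2 = (1 − 0.362)/2 ≈ 0.319, so 32%.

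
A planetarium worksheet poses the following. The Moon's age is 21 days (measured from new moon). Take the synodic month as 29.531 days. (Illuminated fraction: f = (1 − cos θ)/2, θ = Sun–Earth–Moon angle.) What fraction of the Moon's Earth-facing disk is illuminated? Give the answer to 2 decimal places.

Elongation θ = 360° × 21/29.531 ≈ 256.0°.
With cos θ = (-0.242), the lit fraction is (1 − (-0.242))/2 ≈ 0.621.

0.62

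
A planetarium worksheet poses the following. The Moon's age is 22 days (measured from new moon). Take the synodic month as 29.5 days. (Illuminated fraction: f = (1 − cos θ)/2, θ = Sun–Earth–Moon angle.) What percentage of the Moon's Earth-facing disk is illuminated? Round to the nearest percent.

Phase angle: θ = 360°·(22 d)/(29.5 d) = 268.5°.
Illuminated fraction = (1 − cos 268.5°)/2 = (1 − (-0.027))/2 ≈ 0.513, so 51%.

51%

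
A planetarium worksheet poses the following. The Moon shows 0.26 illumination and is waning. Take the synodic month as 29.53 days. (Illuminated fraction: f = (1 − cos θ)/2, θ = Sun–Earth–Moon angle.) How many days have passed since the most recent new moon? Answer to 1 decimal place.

24.5 days

From f = (1 − cos θ)/2: cos θ = 1 − 2×0.26 = 0.480; arccos → 61.3°.
A waning Moon lies in 180°–360°, so θ = 360° − 61.3° = 298.7°.
At 360°/29.53 d per day, 298.7° corresponds to 24.50 days.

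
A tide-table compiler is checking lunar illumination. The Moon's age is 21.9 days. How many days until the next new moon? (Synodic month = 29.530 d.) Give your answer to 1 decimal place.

7.6 days

One full lunation from the last new moon is 29.530 d; remaining = 29.530 − 21.9 = 7.630 d.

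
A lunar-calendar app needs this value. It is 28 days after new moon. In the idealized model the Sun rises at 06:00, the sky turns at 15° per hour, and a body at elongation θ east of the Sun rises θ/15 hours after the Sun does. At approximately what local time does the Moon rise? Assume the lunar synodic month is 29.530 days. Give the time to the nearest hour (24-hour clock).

05:00

Elongation θ = 360° × 28/29.530 ≈ 341.3°.
At 15° of sky rotation per hour, 341.3° corresponds to a 22.76 h lag.
06:00 + 22.76 h ≈ 04:45 → 05:00 to the nearest hour.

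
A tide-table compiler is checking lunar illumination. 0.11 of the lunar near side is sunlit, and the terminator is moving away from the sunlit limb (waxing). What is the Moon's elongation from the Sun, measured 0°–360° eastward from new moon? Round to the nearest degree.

39°

From f = (1 − cos θ)/2: cos θ = 1 − 2×0.11 = 0.780; arccos → 38.7°.
Waxing ⇒ before full, so θ = 38.7°.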